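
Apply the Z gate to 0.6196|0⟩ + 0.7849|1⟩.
0.6196|0⟩ - 0.7849|1⟩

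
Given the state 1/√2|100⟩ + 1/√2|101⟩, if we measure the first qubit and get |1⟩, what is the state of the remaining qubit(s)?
1/√2|00⟩ + 1/√2|01⟩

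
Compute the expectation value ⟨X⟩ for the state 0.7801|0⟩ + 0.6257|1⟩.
0.9762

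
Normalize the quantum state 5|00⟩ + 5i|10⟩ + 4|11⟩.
0.6155|00⟩ + 0.6155i|10⟩ + 0.4924|11⟩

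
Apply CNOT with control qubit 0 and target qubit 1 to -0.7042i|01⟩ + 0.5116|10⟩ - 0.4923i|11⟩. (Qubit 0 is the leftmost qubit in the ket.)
-0.7042i|01⟩ - 0.4923i|10⟩ + 0.5116|11⟩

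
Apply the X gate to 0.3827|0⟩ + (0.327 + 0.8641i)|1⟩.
(0.327 + 0.8641i)|0⟩ + 0.3827|1⟩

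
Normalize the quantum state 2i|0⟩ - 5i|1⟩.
0.3714i|0⟩ - 0.9285i|1⟩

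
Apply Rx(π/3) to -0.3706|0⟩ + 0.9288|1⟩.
(-0.3209 - 0.4644i)|0⟩ + (0.8044 + 0.1853i)|1⟩

Rx(π/3) = [[cos(θ/2), −i·sin(θ/2)], [−i·sin(θ/2), cos(θ/2)]]; θ = π/3, cos(θ/2) ≈ 0.866025, sin(θ/2) ≈ 0.5.
With a = amp(|0⟩) = -0.3706 and b = amp(|1⟩) = 0.9288:
new amp(|0⟩) = (0.866025)·a + (-0.5i)·b = (-0.3209 - 0.4644i)
new amp(|1⟩) = (-0.5i)·a + (0.866025)·b = (0.8044 + 0.1853i)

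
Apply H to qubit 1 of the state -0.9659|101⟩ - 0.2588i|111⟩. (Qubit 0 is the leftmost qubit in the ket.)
(-0.683 - 0.183i)|101⟩ + (-0.683 + 0.183i)|111⟩

H on qubit 1 mixes each pair of kets that differ only in qubit 1: amplitudes (a, b) of (|…0…⟩, |…1…⟩) become ((a + b)/√2, (a − b)/√2). Kets absent from the input have amplitude 0.
(|101⟩, |111⟩): (a, b) = (-0.9659, -0.2588i) → ((-0.683 - 0.183i), (-0.683 + 0.183i))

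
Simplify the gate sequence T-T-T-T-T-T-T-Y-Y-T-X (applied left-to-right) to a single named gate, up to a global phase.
X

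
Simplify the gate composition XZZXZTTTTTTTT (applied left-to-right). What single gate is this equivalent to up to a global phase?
Z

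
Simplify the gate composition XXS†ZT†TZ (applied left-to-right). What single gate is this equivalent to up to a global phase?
S†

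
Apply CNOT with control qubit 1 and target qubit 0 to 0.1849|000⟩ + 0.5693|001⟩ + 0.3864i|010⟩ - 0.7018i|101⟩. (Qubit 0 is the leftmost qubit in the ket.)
0.1849|000⟩ + 0.5693|001⟩ - 0.7018i|101⟩ + 0.3864i|110⟩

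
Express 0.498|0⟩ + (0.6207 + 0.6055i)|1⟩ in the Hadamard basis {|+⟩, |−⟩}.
(0.791 + 0.4282i)|+⟩ + (-0.08676 - 0.4282i)|−⟩

With |ψ⟩ = α|0⟩ + β|1⟩, the Hadamard-basis coefficients are ⟨+|ψ⟩ = (α + β)/√2 and ⟨−|ψ⟩ = (α − β)/√2.
Here α = 0.498, β = (0.6207 + 0.6055i): (α + β)/√2 = (0.791 + 0.4282i), (α − β)/√2 = (-0.08676 - 0.4282i).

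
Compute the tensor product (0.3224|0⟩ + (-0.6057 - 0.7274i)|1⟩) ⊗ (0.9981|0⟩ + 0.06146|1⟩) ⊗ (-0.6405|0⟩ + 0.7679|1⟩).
-0.2061|000⟩ + 0.2471|001⟩ - 0.01269|010⟩ + 0.01522|011⟩ + (0.3872 + 0.465i)|100⟩ + (-0.4642 - 0.5575i)|101⟩ + (0.02384 + 0.02863i)|110⟩ + (-0.02859 - 0.03433i)|111⟩

amp(|b₁b₂…⟩) = product of the factor amplitudes for bits b₁, b₂, …; only kets whose every factor amplitude is nonzero survive.
|000⟩: (0.3224)(0.9981)(-0.6405) = -0.2061
|001⟩: (0.3224)(0.9981)(0.7679) = 0.2471
|010⟩: (0.3224)(0.06146)(-0.6405) = -0.01269
|011⟩: (0.3224)(0.06146)(0.7679) = 0.01522
|100⟩: (-0.6057 - 0.7274i)(0.9981)(-0.6405) = (0.3872 + 0.465i)
|101⟩: (-0.6057 - 0.7274i)(0.9981)(0.7679) = (-0.4642 - 0.5575i)
|110⟩: (-0.6057 - 0.7274i)(0.06146)(-0.6405) = (0.02384 + 0.02863i)
|111⟩: (-0.6057 - 0.7274i)(0.06146)(0.7679) = (-0.02859 - 0.03433i)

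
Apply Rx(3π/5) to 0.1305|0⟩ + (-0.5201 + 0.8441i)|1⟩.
(0.7596 + 0.4208i)|0⟩ + (-0.3057 + 0.3906i)|1⟩

Rx(3π/5) = [[cos(θ/2), −i·sin(θ/2)], [−i·sin(θ/2), cos(θ/2)]]; θ = 3π/5, cos(θ/2) ≈ 0.587785, sin(θ/2) ≈ 0.809017.
With a = amp(|0⟩) = 0.1305 and b = amp(|1⟩) = (-0.5201 + 0.8441i):
new amp(|0⟩) = (0.587785)·a + (-0.809017i)·b = (0.7596 + 0.4208i)
new amp(|1⟩) = (-0.809017i)·a + (0.587785)·b = (-0.3057 + 0.3906i)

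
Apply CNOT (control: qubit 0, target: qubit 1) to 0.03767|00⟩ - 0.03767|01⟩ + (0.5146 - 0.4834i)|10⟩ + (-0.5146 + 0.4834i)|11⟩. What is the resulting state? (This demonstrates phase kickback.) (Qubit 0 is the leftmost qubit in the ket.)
0.03767|00⟩ - 0.03767|01⟩ + (-0.5146 + 0.4834i)|10⟩ + (0.5146 - 0.4834i)|11⟩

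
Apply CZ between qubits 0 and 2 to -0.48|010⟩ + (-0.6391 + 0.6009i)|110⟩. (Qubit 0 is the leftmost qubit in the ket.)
-0.48|010⟩ + (-0.6391 + 0.6009i)|110⟩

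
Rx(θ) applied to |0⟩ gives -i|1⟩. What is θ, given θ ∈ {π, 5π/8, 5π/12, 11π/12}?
π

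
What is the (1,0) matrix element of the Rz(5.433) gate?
0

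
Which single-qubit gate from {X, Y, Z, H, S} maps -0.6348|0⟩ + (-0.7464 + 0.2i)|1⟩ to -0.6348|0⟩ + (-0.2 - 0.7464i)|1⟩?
S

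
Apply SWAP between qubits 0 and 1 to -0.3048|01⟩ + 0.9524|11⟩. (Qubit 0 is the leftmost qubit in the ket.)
-0.3048|10⟩ + 0.9524|11⟩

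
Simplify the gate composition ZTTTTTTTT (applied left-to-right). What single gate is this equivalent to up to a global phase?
Z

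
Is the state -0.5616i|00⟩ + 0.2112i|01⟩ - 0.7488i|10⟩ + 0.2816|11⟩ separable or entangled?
Entangled

Writing the state as a|00⟩ + b|01⟩ + c|10⟩ + d|11⟩, it is a product state iff ad − bc = 0.
Here (a, b, c, d) = (-0.5616i, 0.2112i, -0.7488i, 0.2816): ad − bc = (-0.5616i)(0.2816) − (0.2112i)(-0.7488i) = (-0.1581 - 0.1581i) ≠ 0, so the state is entangled.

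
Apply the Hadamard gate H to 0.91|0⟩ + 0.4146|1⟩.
0.9366|0⟩ + 0.3503|1⟩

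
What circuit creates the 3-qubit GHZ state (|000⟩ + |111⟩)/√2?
H(q0) → CNOT(q0,q1) → CNOT(q0,q2)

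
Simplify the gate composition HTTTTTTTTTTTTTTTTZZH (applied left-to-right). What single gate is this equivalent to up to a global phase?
I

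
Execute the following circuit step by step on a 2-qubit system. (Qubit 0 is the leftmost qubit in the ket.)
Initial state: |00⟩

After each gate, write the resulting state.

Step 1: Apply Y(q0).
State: i|10⟩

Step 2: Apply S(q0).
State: -|10⟩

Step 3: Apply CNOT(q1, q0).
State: -|10⟩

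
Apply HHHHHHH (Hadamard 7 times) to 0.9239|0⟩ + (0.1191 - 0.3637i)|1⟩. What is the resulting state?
(0.7375 - 0.2572i)|0⟩ + (0.5691 + 0.2572i)|1⟩

H² = I, so H^7 = H: a single Hadamard. With (a, b) = (0.9239, (0.1191 - 0.3637i)), H gives ((a + b)/√2, (a − b)/√2) = ((0.7375 - 0.2572i), (0.5691 + 0.2572i)).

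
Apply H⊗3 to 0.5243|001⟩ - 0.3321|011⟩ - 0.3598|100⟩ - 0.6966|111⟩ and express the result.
-0.3055|000⟩ + 0.05112|001⟩ + 0.4219|010⟩ - 0.6763|011⟩ + 0.4414|100⟩ - 0.187|101⟩ + 0.1837|110⟩ + 0.07071|111⟩

H⊗3 gives amp(|y⟩) = (1/2√2) Σ_x (−1)^(x·y) amp(|x⟩), where x·y is the number of positions in which both x and y have a 1.
|000⟩: (0.5243 - 0.3321 - 0.3598 - 0.6966)/(2√2) = -0.3055
|001⟩: (-0.5243 + 0.3321 - 0.3598 + 0.6966)/(2√2) = 0.05112
|010⟩: (0.5243 + 0.3321 - 0.3598 + 0.6966)/(2√2) = 0.4219
|011⟩: (-0.5243 - 0.3321 - 0.3598 - 0.6966)/(2√2) = -0.6763
|100⟩: (0.5243 - 0.3321 + 0.3598 + 0.6966)/(2√2) = 0.4414
|101⟩: (-0.5243 + 0.3321 + 0.3598 - 0.6966)/(2√2) = -0.187
|110⟩: (0.5243 + 0.3321 + 0.3598 - 0.6966)/(2√2) = 0.1837
|111⟩: (-0.5243 - 0.3321 + 0.3598 + 0.6966)/(2√2) = 0.07071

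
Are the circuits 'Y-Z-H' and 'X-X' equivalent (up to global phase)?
No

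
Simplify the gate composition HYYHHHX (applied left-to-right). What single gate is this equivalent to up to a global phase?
X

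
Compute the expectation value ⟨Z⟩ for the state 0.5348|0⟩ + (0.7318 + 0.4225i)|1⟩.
-0.428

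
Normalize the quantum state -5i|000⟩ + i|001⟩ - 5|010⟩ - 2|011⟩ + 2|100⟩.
-0.6509i|000⟩ + 0.1302i|001⟩ - 0.6509|010⟩ - 0.2604|011⟩ + 0.2604|100⟩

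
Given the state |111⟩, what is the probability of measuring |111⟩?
1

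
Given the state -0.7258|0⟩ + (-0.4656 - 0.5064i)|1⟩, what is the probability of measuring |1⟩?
0.4732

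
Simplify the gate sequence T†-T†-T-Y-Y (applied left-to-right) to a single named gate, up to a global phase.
T†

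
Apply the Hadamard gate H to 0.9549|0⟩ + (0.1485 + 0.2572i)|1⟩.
(0.7802 + 0.1819i)|0⟩ + (0.5702 - 0.1819i)|1⟩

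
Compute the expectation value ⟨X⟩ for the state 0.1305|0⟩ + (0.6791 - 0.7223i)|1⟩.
0.1772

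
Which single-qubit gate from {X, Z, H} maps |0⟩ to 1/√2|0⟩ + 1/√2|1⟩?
H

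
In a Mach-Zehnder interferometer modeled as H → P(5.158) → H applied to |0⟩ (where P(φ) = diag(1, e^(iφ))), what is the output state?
(0.7155 - 0.4512i)|0⟩ + (0.2845 + 0.4512i)|1⟩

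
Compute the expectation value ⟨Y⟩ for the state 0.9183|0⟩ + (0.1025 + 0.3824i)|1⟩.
0.7023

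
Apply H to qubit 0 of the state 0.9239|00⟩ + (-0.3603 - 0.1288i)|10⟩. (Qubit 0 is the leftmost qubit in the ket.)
(0.3985 - 0.09108i)|00⟩ + (0.9081 + 0.09108i)|10⟩

H on qubit 0 mixes each pair of kets that differ only in qubit 0: amplitudes (a, b) of (|…0…⟩, |…1…⟩) become ((a + b)/√2, (a − b)/√2). Kets absent from the input have amplitude 0.
(|00⟩, |10⟩): (a, b) = (0.9239, (-0.3603 - 0.1288i)) → ((0.3985 - 0.09108i), (0.9081 + 0.09108i))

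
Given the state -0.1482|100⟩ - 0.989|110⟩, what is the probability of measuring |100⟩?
0.02196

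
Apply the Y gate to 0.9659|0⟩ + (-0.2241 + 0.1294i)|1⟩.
(0.1294 + 0.2241i)|0⟩ + 0.9659i|1⟩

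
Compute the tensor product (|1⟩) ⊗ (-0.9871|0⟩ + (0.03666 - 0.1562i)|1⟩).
-0.9871|10⟩ + (0.03666 - 0.1562i)|11⟩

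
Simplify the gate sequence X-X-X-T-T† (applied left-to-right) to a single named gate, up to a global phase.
X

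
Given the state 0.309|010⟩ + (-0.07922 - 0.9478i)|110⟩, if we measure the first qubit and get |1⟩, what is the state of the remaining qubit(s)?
(-0.08329 - 0.9965i)|10⟩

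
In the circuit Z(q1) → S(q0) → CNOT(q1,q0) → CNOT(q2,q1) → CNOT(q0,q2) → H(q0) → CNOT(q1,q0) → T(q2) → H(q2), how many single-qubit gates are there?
5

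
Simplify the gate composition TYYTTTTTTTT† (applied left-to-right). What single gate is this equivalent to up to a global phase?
T†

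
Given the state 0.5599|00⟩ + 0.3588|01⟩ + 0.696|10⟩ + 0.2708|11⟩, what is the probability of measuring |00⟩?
0.3135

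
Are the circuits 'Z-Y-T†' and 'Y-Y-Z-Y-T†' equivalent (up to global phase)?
Yes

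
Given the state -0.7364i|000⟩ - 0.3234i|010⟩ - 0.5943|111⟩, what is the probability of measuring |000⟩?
0.5423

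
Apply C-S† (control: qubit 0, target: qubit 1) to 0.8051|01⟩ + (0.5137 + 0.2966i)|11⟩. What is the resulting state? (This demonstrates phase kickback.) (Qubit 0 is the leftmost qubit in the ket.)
0.8051|01⟩ + (0.2966 - 0.5137i)|11⟩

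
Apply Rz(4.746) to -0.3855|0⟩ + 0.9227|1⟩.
(0.2771 + 0.268i)|0⟩ + (-0.6633 + 0.6414i)|1⟩

Rz(4.746) = [[e^(−iθ/2), 0], [0, e^(iθ/2)]] with e^(±iθ/2) = cos(θ/2) ± i·sin(θ/2); θ = 4.746, cos(θ/2) ≈ -0.71889, sin(θ/2) ≈ 0.695124.
With a = amp(|0⟩) = -0.3855 and b = amp(|1⟩) = 0.9227:
new amp(|0⟩) = (-0.71889 - 0.695124i)·a = (0.2771 + 0.268i)
new amp(|1⟩) = (-0.71889 + 0.695124i)·b = (-0.6633 + 0.6414i)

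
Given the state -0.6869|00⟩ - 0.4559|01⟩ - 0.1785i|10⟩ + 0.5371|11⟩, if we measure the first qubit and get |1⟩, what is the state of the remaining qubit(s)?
-0.3154i|0⟩ + 0.949|1⟩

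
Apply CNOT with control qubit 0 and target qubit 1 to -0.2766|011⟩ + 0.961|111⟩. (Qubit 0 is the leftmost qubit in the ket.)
-0.2766|011⟩ + 0.961|101⟩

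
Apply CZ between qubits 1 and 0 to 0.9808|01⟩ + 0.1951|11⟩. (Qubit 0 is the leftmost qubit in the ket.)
0.9808|01⟩ - 0.1951|11⟩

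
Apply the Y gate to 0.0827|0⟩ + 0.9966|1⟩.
-0.9966i|0⟩ + 0.0827i|1⟩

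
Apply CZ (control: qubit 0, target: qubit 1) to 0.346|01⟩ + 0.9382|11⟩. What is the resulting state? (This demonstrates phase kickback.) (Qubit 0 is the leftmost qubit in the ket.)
0.346|01⟩ - 0.9382|11⟩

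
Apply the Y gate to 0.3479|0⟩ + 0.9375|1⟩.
-0.9375i|0⟩ + 0.3479i|1⟩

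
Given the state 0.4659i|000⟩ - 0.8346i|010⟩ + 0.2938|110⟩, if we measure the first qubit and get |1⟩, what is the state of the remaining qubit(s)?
|10⟩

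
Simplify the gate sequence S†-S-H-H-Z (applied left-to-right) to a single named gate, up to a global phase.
Z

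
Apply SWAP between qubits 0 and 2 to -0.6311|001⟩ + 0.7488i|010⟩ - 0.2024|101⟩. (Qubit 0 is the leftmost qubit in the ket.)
0.7488i|010⟩ - 0.6311|100⟩ - 0.2024|101⟩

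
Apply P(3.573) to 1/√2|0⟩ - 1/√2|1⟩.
1/√2|0⟩ + (0.6423 + 0.2957i)|1⟩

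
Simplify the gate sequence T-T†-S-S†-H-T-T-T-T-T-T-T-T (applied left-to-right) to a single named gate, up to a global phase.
H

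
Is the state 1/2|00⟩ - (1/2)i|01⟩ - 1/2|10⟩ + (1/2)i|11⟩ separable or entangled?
Separable

Writing the state as a|00⟩ + b|01⟩ + c|10⟩ + d|11⟩, it is a product state iff ad − bc = 0.
Here (a, b, c, d) = (1/2, -(1/2)i, -1/2, (1/2)i): ad − bc = (1/2)((1/2)i) − (-(1/2)i)(-1/2) = 0, so the state is separable.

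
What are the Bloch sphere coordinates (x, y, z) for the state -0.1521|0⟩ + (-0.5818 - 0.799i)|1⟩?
(0.177, 0.2431, -0.9538)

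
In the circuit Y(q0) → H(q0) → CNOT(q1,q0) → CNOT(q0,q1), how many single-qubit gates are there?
2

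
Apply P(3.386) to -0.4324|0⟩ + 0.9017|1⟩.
-0.4324|0⟩ + (-0.8749 - 0.2182i)|1⟩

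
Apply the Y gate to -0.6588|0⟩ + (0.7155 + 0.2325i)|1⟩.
(0.2325 - 0.7155i)|0⟩ - 0.6588i|1⟩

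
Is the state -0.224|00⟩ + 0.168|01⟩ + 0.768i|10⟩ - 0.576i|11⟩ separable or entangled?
Separable

Writing the state as a|00⟩ + b|01⟩ + c|10⟩ + d|11⟩, it is a product state iff ad − bc = 0.
Here (a, b, c, d) = (-0.224, 0.168, 0.768i, -0.576i): ad − bc = (-0.224)(-0.576i) − (0.168)(0.768i) = 0, so the state is separable.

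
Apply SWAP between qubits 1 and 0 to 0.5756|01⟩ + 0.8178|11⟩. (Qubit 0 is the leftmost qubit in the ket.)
0.5756|10⟩ + 0.8178|11⟩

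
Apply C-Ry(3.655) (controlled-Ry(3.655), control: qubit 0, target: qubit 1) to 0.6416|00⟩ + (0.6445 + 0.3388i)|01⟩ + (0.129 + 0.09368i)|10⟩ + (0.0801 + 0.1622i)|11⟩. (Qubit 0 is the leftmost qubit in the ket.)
0.6416|00⟩ + (0.6445 + 0.3388i)|01⟩ + (-0.1102 - 0.1807i)|10⟩ + (0.1044 + 0.04943i)|11⟩

C-Ry(3.655) leaves the control-|0⟩ kets |00⟩, |01⟩ unchanged and applies Ry(3.655) to qubit 1 on the control-|1⟩ pair (|10⟩, |11⟩).
Ry(3.655) = [[cos(θ/2), −sin(θ/2)], [sin(θ/2), cos(θ/2)]]; θ = 3.655, cos(θ/2) ≈ -0.253894, sin(θ/2) ≈ 0.967232.
With a = amp(|10⟩) = (0.129 + 0.09368i) and b = amp(|11⟩) = (0.0801 + 0.1622i):
new amp(|10⟩) = (-0.253894)·a + (-0.967232)·b = (-0.1102 - 0.1807i)
new amp(|11⟩) = (0.967232)·a + (-0.253894)·b = (0.1044 + 0.04943i)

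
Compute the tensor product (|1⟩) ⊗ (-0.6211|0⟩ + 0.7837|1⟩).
-0.6211|10⟩ + 0.7837|11⟩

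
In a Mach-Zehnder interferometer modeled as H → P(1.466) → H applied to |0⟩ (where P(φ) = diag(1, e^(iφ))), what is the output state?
(0.5523 + 0.4973i)|0⟩ + (0.4477 - 0.4973i)|1⟩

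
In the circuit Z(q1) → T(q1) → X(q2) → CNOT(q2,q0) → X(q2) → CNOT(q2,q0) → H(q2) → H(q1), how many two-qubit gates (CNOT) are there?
2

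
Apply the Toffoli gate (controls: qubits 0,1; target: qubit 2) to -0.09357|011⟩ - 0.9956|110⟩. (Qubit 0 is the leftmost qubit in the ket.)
-0.09357|011⟩ - 0.9956|111⟩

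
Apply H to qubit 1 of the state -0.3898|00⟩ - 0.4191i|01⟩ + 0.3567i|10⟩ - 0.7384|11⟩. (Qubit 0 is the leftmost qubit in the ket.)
(-0.2756 - 0.2963i)|00⟩ + (-0.2756 + 0.2963i)|01⟩ + (-0.5221 + 0.2522i)|10⟩ + (0.5221 + 0.2522i)|11⟩

H on qubit 1 mixes each pair of kets that differ only in qubit 1: amplitudes (a, b) of (|…0…⟩, |…1…⟩) become ((a + b)/√2, (a − b)/√2). Kets absent from the input have amplitude 0.
(|00⟩, |01⟩): (a, b) = (-0.3898, -0.4191i) → ((-0.2756 - 0.2963i), (-0.2756 + 0.2963i))
(|10⟩, |11⟩): (a, b) = (0.3567i, -0.7384) → ((-0.5221 + 0.2522i), (0.5221 + 0.2522i))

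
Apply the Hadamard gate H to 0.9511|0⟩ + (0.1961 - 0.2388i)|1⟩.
(0.8112 - 0.1689i)|0⟩ + (0.5339 + 0.1689i)|1⟩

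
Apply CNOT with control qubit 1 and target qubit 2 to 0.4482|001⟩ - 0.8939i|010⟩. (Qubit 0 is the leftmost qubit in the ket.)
0.4482|001⟩ - 0.8939i|011⟩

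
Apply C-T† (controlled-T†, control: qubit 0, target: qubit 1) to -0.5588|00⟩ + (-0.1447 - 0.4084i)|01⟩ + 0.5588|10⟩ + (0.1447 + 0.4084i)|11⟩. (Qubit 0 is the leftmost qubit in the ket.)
-0.5588|00⟩ + (-0.1447 - 0.4084i)|01⟩ + 0.5588|10⟩ + (0.3911 + 0.1865i)|11⟩

C-T† leaves the control-|0⟩ kets |00⟩, |01⟩ unchanged and applies T† to qubit 1 on the control-|1⟩ pair (|10⟩, |11⟩).
T† = [[1, 0], [0, (1/√2 - (1/√2)i)]].
With a = amp(|10⟩) = 0.5588 and b = amp(|11⟩) = (0.1447 + 0.4084i):
new amp(|10⟩) = (1)·a = 0.5588
new amp(|11⟩) = (1/√2 - (1/√2)i)·b = (0.3911 + 0.1865i)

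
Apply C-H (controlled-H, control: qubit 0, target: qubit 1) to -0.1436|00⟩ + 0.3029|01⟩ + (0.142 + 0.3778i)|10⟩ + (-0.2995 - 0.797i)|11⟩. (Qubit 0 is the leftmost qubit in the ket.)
-0.1436|00⟩ + 0.3029|01⟩ + (-0.1114 - 0.2964i)|10⟩ + (0.3122 + 0.8307i)|11⟩

C-H leaves the control-|0⟩ kets |00⟩, |01⟩ unchanged and applies H to qubit 1 on the control-|1⟩ pair (|10⟩, |11⟩).
H = [[1/√2, 1/√2], [1/√2, -1/√2]].
With a = amp(|10⟩) = (0.142 + 0.3778i) and b = amp(|11⟩) = (-0.2995 - 0.797i):
new amp(|10⟩) = (1/√2)·a + (1/√2)·b = (-0.1114 - 0.2964i)
new amp(|11⟩) = (1/√2)·a + (-1/√2)·b = (0.3122 + 0.8307i)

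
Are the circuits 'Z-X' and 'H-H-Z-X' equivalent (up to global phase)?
Yes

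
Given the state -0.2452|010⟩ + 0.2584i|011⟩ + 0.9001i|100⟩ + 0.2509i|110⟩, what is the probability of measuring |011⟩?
0.06677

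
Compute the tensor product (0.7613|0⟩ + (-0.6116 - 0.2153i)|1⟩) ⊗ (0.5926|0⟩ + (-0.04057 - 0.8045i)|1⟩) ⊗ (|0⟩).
0.4511|000⟩ + (-0.03089 - 0.6125i)|010⟩ + (-0.3624 - 0.1276i)|100⟩ + (-0.1484 + 0.5008i)|110⟩

amp(|b₁b₂…⟩) = product of the factor amplitudes for bits b₁, b₂, …; only kets whose every factor amplitude is nonzero survive.
|000⟩: (0.7613)(0.5926)(1) = 0.4511
|010⟩: (0.7613)(-0.04057 - 0.8045i)(1) = (-0.03089 - 0.6125i)
|100⟩: (-0.6116 - 0.2153i)(0.5926)(1) = (-0.3624 - 0.1276i)
|110⟩: (-0.6116 - 0.2153i)(-0.04057 - 0.8045i)(1) = (-0.1484 + 0.5008i)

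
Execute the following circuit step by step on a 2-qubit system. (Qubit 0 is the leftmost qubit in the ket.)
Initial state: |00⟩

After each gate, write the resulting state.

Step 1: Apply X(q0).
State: |10⟩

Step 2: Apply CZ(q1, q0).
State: |10⟩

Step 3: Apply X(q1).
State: |11⟩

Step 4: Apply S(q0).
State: i|11⟩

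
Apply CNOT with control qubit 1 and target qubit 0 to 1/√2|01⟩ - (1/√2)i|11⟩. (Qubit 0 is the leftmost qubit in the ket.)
-(1/√2)i|01⟩ + 1/√2|11⟩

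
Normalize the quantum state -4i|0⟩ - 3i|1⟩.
-0.8i|0⟩ - 0.6i|1⟩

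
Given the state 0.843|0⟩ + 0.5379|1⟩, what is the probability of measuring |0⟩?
0.7106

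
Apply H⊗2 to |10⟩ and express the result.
1/2|00⟩ + 1/2|01⟩ - 1/2|10⟩ - 1/2|11⟩

H⊗2 gives amp(|y⟩) = (1/2) Σ_x (−1)^(x·y) amp(|x⟩), where x·y is the number of positions in which both x and y have a 1.
|00⟩: (1)/2 = 1/2
|01⟩: (1)/2 = 1/2
|10⟩: (-1)/2 = -1/2
|11⟩: (-1)/2 = -1/2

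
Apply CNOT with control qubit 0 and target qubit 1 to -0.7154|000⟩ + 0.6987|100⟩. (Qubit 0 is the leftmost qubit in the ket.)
-0.7154|000⟩ + 0.6987|110⟩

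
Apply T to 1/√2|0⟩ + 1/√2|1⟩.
1/√2|0⟩ + (1/2 + (1/2)i)|1⟩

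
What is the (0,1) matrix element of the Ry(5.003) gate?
-0.5973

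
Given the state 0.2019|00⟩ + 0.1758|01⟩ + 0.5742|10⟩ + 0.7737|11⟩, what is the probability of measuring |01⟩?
0.03091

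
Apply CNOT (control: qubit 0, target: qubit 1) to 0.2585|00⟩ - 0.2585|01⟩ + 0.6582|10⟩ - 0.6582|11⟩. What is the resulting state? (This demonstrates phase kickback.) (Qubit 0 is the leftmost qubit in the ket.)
0.2585|00⟩ - 0.2585|01⟩ - 0.6582|10⟩ + 0.6582|11⟩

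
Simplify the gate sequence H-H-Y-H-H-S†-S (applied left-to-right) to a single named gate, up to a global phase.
Y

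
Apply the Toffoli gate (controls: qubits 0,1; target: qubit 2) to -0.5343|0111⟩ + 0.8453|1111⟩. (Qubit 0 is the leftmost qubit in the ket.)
-0.5343|0111⟩ + 0.8453|1101⟩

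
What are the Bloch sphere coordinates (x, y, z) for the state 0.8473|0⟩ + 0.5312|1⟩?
(0.9002, 0, 0.4357)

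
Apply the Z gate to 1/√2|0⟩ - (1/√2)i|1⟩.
1/√2|0⟩ + (1/√2)i|1⟩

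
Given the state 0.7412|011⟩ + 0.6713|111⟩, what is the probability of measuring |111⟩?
0.4506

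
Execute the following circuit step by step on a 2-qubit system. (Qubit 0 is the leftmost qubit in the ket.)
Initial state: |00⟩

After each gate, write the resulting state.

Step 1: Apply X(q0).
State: |10⟩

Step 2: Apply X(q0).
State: |00⟩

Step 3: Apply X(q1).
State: |01⟩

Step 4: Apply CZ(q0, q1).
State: |01⟩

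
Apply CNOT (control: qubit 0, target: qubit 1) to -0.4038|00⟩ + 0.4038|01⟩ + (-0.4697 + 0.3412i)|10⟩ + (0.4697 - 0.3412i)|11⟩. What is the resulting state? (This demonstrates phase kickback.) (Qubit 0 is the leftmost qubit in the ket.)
-0.4038|00⟩ + 0.4038|01⟩ + (0.4697 - 0.3412i)|10⟩ + (-0.4697 + 0.3412i)|11⟩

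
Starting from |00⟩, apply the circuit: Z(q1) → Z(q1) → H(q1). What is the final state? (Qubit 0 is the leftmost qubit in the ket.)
1/√2|00⟩ + 1/√2|01⟩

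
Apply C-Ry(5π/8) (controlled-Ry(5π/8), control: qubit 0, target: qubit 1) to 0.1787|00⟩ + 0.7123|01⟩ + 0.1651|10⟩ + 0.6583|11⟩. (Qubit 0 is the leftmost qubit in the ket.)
0.1787|00⟩ + 0.7123|01⟩ - 0.4556|10⟩ + 0.503|11⟩

C-Ry(5π/8) leaves the control-|0⟩ kets |00⟩, |01⟩ unchanged and applies Ry(5π/8) to qubit 1 on the control-|1⟩ pair (|10⟩, |11⟩).
Ry(5π/8) = [[cos(θ/2), −sin(θ/2)], [sin(θ/2), cos(θ/2)]]; θ = 5π/8, cos(θ/2) ≈ 0.55557, sin(θ/2) ≈ 0.83147.
With a = amp(|10⟩) = 0.1651 and b = amp(|11⟩) = 0.6583:
new amp(|10⟩) = (0.55557)·a + (-0.83147)·b = -0.4556
new amp(|11⟩) = (0.83147)·a + (0.55557)·b = 0.503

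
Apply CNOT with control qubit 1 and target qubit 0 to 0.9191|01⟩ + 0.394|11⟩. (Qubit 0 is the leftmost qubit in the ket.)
0.394|01⟩ + 0.9191|11⟩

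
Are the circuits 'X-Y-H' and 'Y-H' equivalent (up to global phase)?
No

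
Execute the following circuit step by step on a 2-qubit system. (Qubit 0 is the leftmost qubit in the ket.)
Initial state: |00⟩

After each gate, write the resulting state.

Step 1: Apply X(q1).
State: |01⟩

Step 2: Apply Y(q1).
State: -i|00⟩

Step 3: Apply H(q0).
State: -(1/√2)i|00⟩ - (1/√2)i|10⟩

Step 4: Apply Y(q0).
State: -1/√2|00⟩ + 1/√2|10⟩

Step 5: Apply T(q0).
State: -1/√2|00⟩ + (1/2 + (1/2)i)|10⟩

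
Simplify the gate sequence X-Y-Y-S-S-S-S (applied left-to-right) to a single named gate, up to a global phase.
X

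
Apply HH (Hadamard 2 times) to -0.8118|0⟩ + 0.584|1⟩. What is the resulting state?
-0.8118|0⟩ + 0.584|1⟩

H² = I, so an even number of Hadamards cancels: H^2 = I and the state is unchanged.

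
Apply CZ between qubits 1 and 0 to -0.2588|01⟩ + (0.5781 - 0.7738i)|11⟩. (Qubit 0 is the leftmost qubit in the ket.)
-0.2588|01⟩ + (-0.5781 + 0.7738i)|11⟩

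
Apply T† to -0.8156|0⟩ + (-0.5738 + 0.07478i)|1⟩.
-0.8156|0⟩ + (-0.3529 + 0.4586i)|1⟩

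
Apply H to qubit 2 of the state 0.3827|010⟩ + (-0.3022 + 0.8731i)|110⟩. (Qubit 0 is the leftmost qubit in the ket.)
0.2706|010⟩ + 0.2706|011⟩ + (-0.2137 + 0.6174i)|110⟩ + (-0.2137 + 0.6174i)|111⟩

H on qubit 2 mixes each pair of kets that differ only in qubit 2: amplitudes (a, b) of (|…0…⟩, |…1…⟩) become ((a + b)/√2, (a − b)/√2). Kets absent from the input have amplitude 0.
(|010⟩, |011⟩): (a, b) = (0.3827, 0) → (0.2706, 0.2706)
(|110⟩, |111⟩): (a, b) = ((-0.3022 + 0.8731i), 0) → ((-0.2137 + 0.6174i), (-0.2137 + 0.6174i))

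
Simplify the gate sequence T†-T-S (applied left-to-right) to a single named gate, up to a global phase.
S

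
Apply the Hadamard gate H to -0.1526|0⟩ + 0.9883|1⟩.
0.5909|0⟩ - 0.8067|1⟩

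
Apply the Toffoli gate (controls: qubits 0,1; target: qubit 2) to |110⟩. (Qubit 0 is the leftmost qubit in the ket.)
|111⟩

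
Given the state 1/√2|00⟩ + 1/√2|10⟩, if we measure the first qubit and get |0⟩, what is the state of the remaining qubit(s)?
|0⟩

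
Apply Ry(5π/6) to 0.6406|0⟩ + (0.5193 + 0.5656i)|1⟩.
(-0.3358 - 0.5463i)|0⟩ + (0.7532 + 0.1464i)|1⟩

Ry(5π/6) = [[cos(θ/2), −sin(θ/2)], [sin(θ/2), cos(θ/2)]]; θ = 5π/6, cos(θ/2) ≈ 0.258819, sin(θ/2) ≈ 0.965926.
With a = amp(|0⟩) = 0.6406 and b = amp(|1⟩) = (0.5193 + 0.5656i):
new amp(|0⟩) = (0.258819)·a + (-0.965926)·b = (-0.3358 - 0.5463i)
new amp(|1⟩) = (0.965926)·a + (0.258819)·b = (0.7532 + 0.1464i)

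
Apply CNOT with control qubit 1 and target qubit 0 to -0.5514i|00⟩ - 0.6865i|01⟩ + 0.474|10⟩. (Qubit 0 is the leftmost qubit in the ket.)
-0.5514i|00⟩ + 0.474|10⟩ - 0.6865i|11⟩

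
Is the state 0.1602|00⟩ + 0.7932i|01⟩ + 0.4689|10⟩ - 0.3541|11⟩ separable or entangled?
Entangled

Writing the state as a|00⟩ + b|01⟩ + c|10⟩ + d|11⟩, it is a product state iff ad − bc = 0.
Here (a, b, c, d) = (0.1602, 0.7932i, 0.4689, -0.3541): ad − bc = (0.1602)(-0.3541) − (0.7932i)(0.4689) = (-0.05673 - 0.3719i) ≠ 0, so the state is entangled.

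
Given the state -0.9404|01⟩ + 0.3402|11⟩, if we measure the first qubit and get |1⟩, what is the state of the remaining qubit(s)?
|1⟩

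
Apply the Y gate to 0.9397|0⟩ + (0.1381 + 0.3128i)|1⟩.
(0.3128 - 0.1381i)|0⟩ + 0.9397i|1⟩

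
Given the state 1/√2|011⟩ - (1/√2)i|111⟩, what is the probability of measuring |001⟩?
0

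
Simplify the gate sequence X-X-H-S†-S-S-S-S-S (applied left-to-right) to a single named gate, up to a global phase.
H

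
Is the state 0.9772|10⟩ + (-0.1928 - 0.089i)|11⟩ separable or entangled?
Separable

Writing the state as a|00⟩ + b|01⟩ + c|10⟩ + d|11⟩, it is a product state iff ad − bc = 0.
Here (a, b, c, d) = (0, 0, 0.9772, (-0.1928 - 0.089i)): ad − bc = (0)(-0.1928 - 0.089i) − (0)(0.9772) = 0, so the state is separable.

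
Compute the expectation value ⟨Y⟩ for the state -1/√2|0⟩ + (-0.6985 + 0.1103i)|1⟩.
-0.156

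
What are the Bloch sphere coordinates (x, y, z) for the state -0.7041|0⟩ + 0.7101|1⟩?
(-1, 0, -0.008485)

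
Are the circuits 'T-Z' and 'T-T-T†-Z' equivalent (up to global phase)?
Yes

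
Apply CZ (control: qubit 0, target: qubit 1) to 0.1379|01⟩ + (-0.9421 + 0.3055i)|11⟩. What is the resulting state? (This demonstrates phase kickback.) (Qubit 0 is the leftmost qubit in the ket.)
0.1379|01⟩ + (0.9421 - 0.3055i)|11⟩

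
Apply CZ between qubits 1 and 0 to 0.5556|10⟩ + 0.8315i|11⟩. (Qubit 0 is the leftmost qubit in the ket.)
0.5556|10⟩ - 0.8315i|11⟩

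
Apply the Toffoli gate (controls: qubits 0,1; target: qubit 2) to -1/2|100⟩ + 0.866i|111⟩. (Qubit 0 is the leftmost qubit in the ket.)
-1/2|100⟩ + 0.866i|110⟩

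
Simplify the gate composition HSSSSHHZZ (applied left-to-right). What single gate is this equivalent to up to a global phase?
H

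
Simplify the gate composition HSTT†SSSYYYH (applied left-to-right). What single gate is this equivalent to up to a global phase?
Y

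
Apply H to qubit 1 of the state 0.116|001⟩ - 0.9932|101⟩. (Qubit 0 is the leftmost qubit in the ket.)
0.08202|001⟩ + 0.08202|011⟩ - 0.7023|101⟩ - 0.7023|111⟩

H on qubit 1 mixes each pair of kets that differ only in qubit 1: amplitudes (a, b) of (|…0…⟩, |…1…⟩) become ((a + b)/√2, (a − b)/√2). Kets absent from the input have amplitude 0.
(|001⟩, |011⟩): (a, b) = (0.116, 0) → (0.08202, 0.08202)
(|101⟩, |111⟩): (a, b) = (-0.9932, 0) → (-0.7023, -0.7023)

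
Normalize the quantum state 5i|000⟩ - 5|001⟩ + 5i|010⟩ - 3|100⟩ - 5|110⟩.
0.4789i|000⟩ - 0.4789|001⟩ + 0.4789i|010⟩ - 0.2873|100⟩ - 0.4789|110⟩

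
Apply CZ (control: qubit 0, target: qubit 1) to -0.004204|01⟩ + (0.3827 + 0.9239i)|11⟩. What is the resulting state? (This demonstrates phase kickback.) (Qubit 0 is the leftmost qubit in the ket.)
-0.004204|01⟩ + (-0.3827 - 0.9239i)|11⟩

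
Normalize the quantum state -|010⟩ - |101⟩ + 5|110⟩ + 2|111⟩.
-0.1796|010⟩ - 0.1796|101⟩ + 0.898|110⟩ + 0.3592|111⟩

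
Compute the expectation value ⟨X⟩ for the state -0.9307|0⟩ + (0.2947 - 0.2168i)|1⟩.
-0.5486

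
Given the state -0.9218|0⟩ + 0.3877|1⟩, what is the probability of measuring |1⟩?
0.1503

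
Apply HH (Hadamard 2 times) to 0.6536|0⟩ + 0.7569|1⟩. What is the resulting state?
0.6536|0⟩ + 0.7569|1⟩

H² = I, so an even number of Hadamards cancels: H^2 = I and the state is unchanged.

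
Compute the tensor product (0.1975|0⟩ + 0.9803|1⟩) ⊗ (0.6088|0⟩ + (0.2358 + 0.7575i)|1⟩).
0.1202|00⟩ + (0.04657 + 0.1496i)|01⟩ + 0.5968|10⟩ + (0.2312 + 0.7426i)|11⟩

amp(|b₁b₂…⟩) = product of the factor amplitudes for bits b₁, b₂, …; only kets whose every factor amplitude is nonzero survive.
|00⟩: (0.1975)(0.6088) = 0.1202
|01⟩: (0.1975)(0.2358 + 0.7575i) = (0.04657 + 0.1496i)
|10⟩: (0.9803)(0.6088) = 0.5968
|11⟩: (0.9803)(0.2358 + 0.7575i) = (0.2312 + 0.7426i)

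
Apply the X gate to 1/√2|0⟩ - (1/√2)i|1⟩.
-(1/√2)i|0⟩ + 1/√2|1⟩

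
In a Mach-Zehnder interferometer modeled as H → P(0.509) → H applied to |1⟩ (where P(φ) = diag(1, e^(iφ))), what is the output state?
(0.06338 - 0.2437i)|0⟩ + (0.9366 + 0.2437i)|1⟩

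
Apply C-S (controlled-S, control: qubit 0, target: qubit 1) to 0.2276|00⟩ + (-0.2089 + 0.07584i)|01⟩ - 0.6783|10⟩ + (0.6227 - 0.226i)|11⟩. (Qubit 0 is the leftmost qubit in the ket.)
0.2276|00⟩ + (-0.2089 + 0.07584i)|01⟩ - 0.6783|10⟩ + (0.226 + 0.6227i)|11⟩

C-S leaves the control-|0⟩ kets |00⟩, |01⟩ unchanged and applies S to qubit 1 on the control-|1⟩ pair (|10⟩, |11⟩).
S = [[1, 0], [0, i]].
With a = amp(|10⟩) = -0.6783 and b = amp(|11⟩) = (0.6227 - 0.226i):
new amp(|10⟩) = (1)·a = -0.6783
new amp(|11⟩) = (i)·b = (0.226 + 0.6227i)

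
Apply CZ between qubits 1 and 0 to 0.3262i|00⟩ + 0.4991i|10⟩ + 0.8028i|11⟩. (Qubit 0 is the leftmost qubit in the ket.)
0.3262i|00⟩ + 0.4991i|10⟩ - 0.8028i|11⟩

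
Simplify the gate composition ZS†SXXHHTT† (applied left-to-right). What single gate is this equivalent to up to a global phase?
Z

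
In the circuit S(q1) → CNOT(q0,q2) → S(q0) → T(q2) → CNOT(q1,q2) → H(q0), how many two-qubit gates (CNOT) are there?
2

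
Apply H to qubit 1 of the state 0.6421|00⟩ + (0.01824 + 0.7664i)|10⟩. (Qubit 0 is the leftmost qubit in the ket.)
0.454|00⟩ + 0.454|01⟩ + (0.0129 + 0.5419i)|10⟩ + (0.0129 + 0.5419i)|11⟩

H on qubit 1 mixes each pair of kets that differ only in qubit 1: amplitudes (a, b) of (|…0…⟩, |…1…⟩) become ((a + b)/√2, (a − b)/√2). Kets absent from the input have amplitude 0.
(|00⟩, |01⟩): (a, b) = (0.6421, 0) → (0.454, 0.454)
(|10⟩, |11⟩): (a, b) = ((0.01824 + 0.7664i), 0) → ((0.0129 + 0.5419i), (0.0129 + 0.5419i))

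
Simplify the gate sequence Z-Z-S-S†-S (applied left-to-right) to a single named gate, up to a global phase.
S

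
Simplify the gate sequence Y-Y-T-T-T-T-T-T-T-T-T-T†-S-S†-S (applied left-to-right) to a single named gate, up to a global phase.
S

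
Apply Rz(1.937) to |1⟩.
(0.5665 + 0.824i)|1⟩

Rz(1.937) = [[e^(−iθ/2), 0], [0, e^(iθ/2)]] with e^(±iθ/2) = cos(θ/2) ± i·sin(θ/2); θ = 1.937, cos(θ/2) ≈ 0.566536, sin(θ/2) ≈ 0.824037.
With a = amp(|0⟩) = 0 and b = amp(|1⟩) = 1:
new amp(|0⟩) = (0.566536 - 0.824037i)·a = 0
new amp(|1⟩) = (0.566536 + 0.824037i)·b = (0.5665 + 0.824i)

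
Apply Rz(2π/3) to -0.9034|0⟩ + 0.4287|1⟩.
(-0.4517 + 0.7824i)|0⟩ + (0.2144 + 0.3713i)|1⟩

Rz(2π/3) = [[e^(−iθ/2), 0], [0, e^(iθ/2)]] with e^(±iθ/2) = cos(θ/2) ± i·sin(θ/2); θ = 2π/3, cos(θ/2) ≈ 0.5, sin(θ/2) ≈ 0.866025.
With a = amp(|0⟩) = -0.9034 and b = amp(|1⟩) = 0.4287:
new amp(|0⟩) = (0.5 - 0.866025i)·a = (-0.4517 + 0.7824i)
new amp(|1⟩) = (0.5 + 0.866025i)·b = (0.2144 + 0.3713i)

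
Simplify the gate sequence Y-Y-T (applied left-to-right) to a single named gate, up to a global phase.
T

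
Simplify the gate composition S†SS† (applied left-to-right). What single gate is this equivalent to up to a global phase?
S†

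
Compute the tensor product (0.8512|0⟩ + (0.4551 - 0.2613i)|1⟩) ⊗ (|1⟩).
0.8512|01⟩ + (0.4551 - 0.2613i)|11⟩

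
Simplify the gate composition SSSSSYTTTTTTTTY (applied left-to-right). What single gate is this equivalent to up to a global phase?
S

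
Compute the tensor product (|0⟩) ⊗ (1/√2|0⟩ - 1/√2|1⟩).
1/√2|00⟩ - 1/√2|01⟩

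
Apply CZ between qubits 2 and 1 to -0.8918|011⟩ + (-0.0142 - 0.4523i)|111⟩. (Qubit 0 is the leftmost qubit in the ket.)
0.8918|011⟩ + (0.0142 + 0.4523i)|111⟩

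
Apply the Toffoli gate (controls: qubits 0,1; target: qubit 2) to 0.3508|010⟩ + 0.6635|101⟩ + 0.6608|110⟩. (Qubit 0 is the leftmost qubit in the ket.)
0.3508|010⟩ + 0.6635|101⟩ + 0.6608|111⟩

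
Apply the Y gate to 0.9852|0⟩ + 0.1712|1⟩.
-0.1712i|0⟩ + 0.9852i|1⟩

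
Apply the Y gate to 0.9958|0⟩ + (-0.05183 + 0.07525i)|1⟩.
(0.07525 + 0.05183i)|0⟩ + 0.9958i|1⟩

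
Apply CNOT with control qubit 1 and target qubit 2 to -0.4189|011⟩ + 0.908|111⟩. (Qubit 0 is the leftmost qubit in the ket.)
-0.4189|010⟩ + 0.908|110⟩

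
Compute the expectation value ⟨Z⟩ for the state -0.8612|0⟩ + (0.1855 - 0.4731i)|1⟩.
0.4834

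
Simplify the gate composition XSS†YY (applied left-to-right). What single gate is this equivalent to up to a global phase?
X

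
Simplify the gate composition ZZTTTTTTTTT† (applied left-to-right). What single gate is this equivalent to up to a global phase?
T†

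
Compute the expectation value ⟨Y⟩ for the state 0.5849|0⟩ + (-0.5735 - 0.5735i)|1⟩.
-0.6709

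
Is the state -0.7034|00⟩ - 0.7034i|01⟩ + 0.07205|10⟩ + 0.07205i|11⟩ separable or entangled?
Separable

Writing the state as a|00⟩ + b|01⟩ + c|10⟩ + d|11⟩, it is a product state iff ad − bc = 0.
Here (a, b, c, d) = (-0.7034, -0.7034i, 0.07205, 0.07205i): ad − bc = (-0.7034)(0.07205i) − (-0.7034i)(0.07205) = 0, so the state is separable.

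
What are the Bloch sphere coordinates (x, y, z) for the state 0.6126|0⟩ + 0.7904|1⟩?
(0.9684, 0, -0.2495)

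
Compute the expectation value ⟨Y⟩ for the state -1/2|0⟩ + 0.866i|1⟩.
-0.866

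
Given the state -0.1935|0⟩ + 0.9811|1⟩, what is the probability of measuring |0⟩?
0.03744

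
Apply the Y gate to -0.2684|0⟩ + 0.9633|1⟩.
-0.9633i|0⟩ - 0.2684i|1⟩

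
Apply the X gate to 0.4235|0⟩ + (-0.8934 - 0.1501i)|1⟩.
(-0.8934 - 0.1501i)|0⟩ + 0.4235|1⟩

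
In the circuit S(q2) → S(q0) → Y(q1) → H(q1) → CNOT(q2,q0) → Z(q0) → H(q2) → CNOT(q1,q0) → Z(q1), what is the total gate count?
9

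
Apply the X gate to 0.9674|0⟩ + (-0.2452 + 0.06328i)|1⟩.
(-0.2452 + 0.06328i)|0⟩ + 0.9674|1⟩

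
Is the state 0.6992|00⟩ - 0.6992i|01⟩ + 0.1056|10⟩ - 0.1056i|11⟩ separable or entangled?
Separable

Writing the state as a|00⟩ + b|01⟩ + c|10⟩ + d|11⟩, it is a product state iff ad − bc = 0.
Here (a, b, c, d) = (0.6992, -0.6992i, 0.1056, -0.1056i): ad − bc = (0.6992)(-0.1056i) − (-0.6992i)(0.1056) = 0, so the state is separable.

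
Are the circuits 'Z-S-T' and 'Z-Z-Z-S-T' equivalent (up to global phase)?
Yes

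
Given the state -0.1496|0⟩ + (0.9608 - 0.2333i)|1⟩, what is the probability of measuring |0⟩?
0.02238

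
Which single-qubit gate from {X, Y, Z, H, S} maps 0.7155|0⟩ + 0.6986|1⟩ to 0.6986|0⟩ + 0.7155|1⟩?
X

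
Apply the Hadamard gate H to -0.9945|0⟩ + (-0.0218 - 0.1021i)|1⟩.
(-0.7186 - 0.0722i)|0⟩ + (-0.6878 + 0.0722i)|1⟩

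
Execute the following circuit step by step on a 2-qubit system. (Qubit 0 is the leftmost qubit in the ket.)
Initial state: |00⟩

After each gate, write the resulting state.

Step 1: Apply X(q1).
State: |01⟩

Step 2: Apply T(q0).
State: |01⟩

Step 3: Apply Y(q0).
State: i|11⟩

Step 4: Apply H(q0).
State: (1/√2)i|01⟩ - (1/√2)i|11⟩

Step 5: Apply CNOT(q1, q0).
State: -(1/√2)i|01⟩ + (1/√2)i|11⟩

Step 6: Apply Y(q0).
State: 1/√2|01⟩ + 1/√2|11⟩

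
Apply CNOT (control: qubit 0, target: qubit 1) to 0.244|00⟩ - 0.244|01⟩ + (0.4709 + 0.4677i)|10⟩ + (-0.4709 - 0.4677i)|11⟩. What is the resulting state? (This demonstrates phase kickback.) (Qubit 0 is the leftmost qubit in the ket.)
0.244|00⟩ - 0.244|01⟩ + (-0.4709 - 0.4677i)|10⟩ + (0.4709 + 0.4677i)|11⟩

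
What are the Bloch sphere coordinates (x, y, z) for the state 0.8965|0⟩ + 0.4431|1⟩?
(0.7945, 0, 0.6074)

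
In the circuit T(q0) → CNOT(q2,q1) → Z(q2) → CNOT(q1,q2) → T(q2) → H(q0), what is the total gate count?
6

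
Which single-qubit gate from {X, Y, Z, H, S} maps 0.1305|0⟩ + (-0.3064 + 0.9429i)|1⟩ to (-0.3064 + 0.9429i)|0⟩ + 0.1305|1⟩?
X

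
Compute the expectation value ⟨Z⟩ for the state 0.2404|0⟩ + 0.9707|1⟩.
-0.8845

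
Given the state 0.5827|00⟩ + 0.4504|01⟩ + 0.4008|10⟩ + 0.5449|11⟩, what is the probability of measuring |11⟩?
0.2969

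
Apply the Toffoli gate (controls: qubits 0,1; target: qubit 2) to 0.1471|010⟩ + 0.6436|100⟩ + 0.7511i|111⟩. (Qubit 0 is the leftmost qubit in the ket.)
0.1471|010⟩ + 0.6436|100⟩ + 0.7511i|110⟩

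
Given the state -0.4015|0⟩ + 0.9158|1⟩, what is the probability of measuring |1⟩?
0.8387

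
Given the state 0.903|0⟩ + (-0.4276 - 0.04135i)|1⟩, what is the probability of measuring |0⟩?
0.8154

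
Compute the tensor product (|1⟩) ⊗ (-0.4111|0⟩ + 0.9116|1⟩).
-0.4111|10⟩ + 0.9116|11⟩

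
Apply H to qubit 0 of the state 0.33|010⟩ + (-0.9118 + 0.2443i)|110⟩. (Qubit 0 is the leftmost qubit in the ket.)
(-0.4114 + 0.1727i)|010⟩ + (0.8781 - 0.1727i)|110⟩

H on qubit 0 mixes each pair of kets that differ only in qubit 0: amplitudes (a, b) of (|…0…⟩, |…1…⟩) become ((a + b)/√2, (a − b)/√2). Kets absent from the input have amplitude 0.
(|010⟩, |110⟩): (a, b) = (0.33, (-0.9118 + 0.2443i)) → ((-0.4114 + 0.1727i), (0.8781 - 0.1727i))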